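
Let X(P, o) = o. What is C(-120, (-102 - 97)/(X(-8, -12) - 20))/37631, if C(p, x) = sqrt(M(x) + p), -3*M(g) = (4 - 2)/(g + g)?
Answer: 34*I*sqrt(37014)/22465707 ≈ 0.00029117*I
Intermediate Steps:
M(g) = -1/(3*g) (M(g) = -(4 - 2)/(3*(g + g)) = -2/(3*(2*g)) = -2*1/(2*g)/3 = -1/(3*g))
C(p, x) = sqrt(p - 1/(3*x)) (C(p, x) = sqrt(-1/(3*x) + p) = sqrt(p - 1/(3*x)))
C(-120, (-102 - 97)/(X(-8, -12) - 20))/37631 = (sqrt(-3*(-12 - 20)/(-102 - 97) + 9*(-120))/3)/37631 = (sqrt(-3/((-199/(-32))) - 1080)/3)*(1/37631) = (sqrt(-3/((-199*(-1/32))) - 1080)/3)*(1/37631) = (sqrt(-3/199/32 - 1080)/3)*(1/37631) = (sqrt(-3*32/199 - 1080)/3)*(1/37631) = (sqrt(-96/199 - 1080)/3)*(1/37631) = (sqrt(-215016/199)/3)*(1/37631) = ((34*I*sqrt(37014)/199)/3)*(1/37631) = (34*I*sqrt(37014)/597)*(1/37631) = 34*I*sqrt(37014)/22465707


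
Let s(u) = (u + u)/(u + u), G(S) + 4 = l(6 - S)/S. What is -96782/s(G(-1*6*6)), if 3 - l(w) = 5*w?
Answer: -96782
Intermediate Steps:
l(w) = 3 - 5*w
G(S) = -4 + (-27 + 5*S)/S (G(S) = -4 + (3 - 5*(6 - S))/S = -4 + (3 + (-30 + 5*S))/S = -4 + (-27 + 5*S)/S)
s(u) = 1 (s(u) = (2*u)/((2*u)) = (2*u)*(1/(2*u)) = 1)
-96782/s(G(-1*6*6)) = -96782/1 = -96782*1 = -96782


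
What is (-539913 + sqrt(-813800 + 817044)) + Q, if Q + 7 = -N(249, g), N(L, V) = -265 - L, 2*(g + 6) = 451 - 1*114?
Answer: -539406 + 2*sqrt(811) ≈ -5.3935e+5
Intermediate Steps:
g = 325/2 (g = -6 + (451 - 1*114)/2 = -6 + (451 - 114)/2 = -6 + (1/2)*337 = -6 + 337/2 = 325/2 ≈ 162.50)
Q = 507 (Q = -7 - (-265 - 1*249) = -7 - (-265 - 249) = -7 - 1*(-514) = -7 + 514 = 507)
(-539913 + sqrt(-813800 + 817044)) + Q = (-539913 + sqrt(-813800 + 817044)) + 507 = (-539913 + sqrt(3244)) + 507 = (-539913 + 2*sqrt(811)) + 507 = -539406 + 2*sqrt(811)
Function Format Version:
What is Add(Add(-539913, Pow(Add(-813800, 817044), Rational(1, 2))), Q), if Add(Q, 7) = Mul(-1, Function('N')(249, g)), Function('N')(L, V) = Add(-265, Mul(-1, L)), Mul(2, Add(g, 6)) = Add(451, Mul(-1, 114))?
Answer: Add(-539406, Mul(2, Pow(811, Rational(1, 2)))) ≈ -5.3935e+5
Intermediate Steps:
g = Rational(325, 2) (g = Add(-6, Mul(Rational(1, 2), Add(451, Mul(-1, 114)))) = Add(-6, Mul(Rational(1, 2), Add(451, -114))) = Add(-6, Mul(Rational(1, 2), 337)) = Add(-6, Rational(337, 2)) = Rational(325, 2) ≈ 162.50)
Q = 507 (Q = Add(-7, Mul(-1, Add(-265, Mul(-1, 249)))) = Add(-7, Mul(-1, Add(-265, -249))) = Add(-7, Mul(-1, -514)) = Add(-7, 514) = 507)
Add(Add(-539913, Pow(Add(-813800, 817044), Rational(1, 2))), Q) = Add(Add(-539913, Pow(Add(-813800, 817044), Rational(1, 2))), 507) = Add(Add(-539913, Pow(3244, Rational(1, 2))), 507) = Add(Add(-539913, Mul(2, Pow(811, Rational(1, 2)))), 507) = Add(-539406, Mul(2, Pow(811, Rational(1, 2))))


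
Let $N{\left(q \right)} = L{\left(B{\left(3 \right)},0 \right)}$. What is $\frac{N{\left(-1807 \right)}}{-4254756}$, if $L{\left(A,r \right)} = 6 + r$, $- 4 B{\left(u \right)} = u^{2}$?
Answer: $- \frac{1}{709126} \approx -1.4102 \cdot 10^{-6}$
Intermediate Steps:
$B{\left(u \right)} = - \frac{u^{2}}{4}$
$N{\left(q \right)} = 6$ ($N{\left(q \right)} = 6 + 0 = 6$)
$\frac{N{\left(-1807 \right)}}{-4254756} = \frac{6}{-4254756} = 6 \left(- \frac{1}{4254756}\right) = - \frac{1}{709126}$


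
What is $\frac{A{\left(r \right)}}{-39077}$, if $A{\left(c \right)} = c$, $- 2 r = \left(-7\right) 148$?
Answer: $- \frac{518}{39077} \approx -0.013256$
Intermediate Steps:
$r = 518$ ($r = - \frac{\left(-7\right) 148}{2} = \left(- \frac{1}{2}\right) \left(-1036\right) = 518$)
$\frac{A{\left(r \right)}}{-39077} = \frac{518}{-39077} = 518 \left(- \frac{1}{39077}\right) = - \frac{518}{39077}$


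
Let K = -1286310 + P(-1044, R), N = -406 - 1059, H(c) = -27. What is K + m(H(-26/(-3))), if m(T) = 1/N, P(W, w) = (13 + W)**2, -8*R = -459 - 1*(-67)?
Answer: -327206286/1465 ≈ -2.2335e+5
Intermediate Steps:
R = 49 (R = -(-459 - 1*(-67))/8 = -(-459 + 67)/8 = -1/8*(-392) = 49)
N = -1465
m(T) = -1/1465 (m(T) = 1/(-1465) = -1/1465)
K = -223349 (K = -1286310 + (13 - 1044)**2 = -1286310 + (-1031)**2 = -1286310 + 1062961 = -223349)
K + m(H(-26/(-3))) = -223349 - 1/1465 = -327206286/1465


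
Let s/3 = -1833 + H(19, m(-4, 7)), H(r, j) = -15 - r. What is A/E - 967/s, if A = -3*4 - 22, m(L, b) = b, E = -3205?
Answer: 3289669/17951205 ≈ 0.18326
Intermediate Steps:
s = -5601 (s = 3*(-1833 + (-15 - 1*19)) = 3*(-1833 + (-15 - 19)) = 3*(-1833 - 34) = 3*(-1867) = -5601)
A = -34 (A = -12 - 22 = -34)
A/E - 967/s = -34/(-3205) - 967/(-5601) = -34*(-1/3205) - 967*(-1/5601) = 34/3205 + 967/5601 = 3289669/17951205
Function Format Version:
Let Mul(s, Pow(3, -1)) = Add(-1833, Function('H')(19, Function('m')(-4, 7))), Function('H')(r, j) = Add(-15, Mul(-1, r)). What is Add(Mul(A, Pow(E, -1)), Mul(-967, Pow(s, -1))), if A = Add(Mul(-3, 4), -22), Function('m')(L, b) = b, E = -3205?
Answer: Rational(3289669, 17951205) ≈ 0.18326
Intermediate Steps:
s = -5601 (s = Mul(3, Add(-1833, Add(-15, Mul(-1, 19)))) = Mul(3, Add(-1833, Add(-15, -19))) = Mul(3, Add(-1833, -34)) = Mul(3, -1867) = -5601)
A = -34 (A = Add(-12, -22) = -34)
Add(Mul(A, Pow(E, -1)), Mul(-967, Pow(s, -1))) = Add(Mul(-34, Pow(-3205, -1)), Mul(-967, Pow(-5601, -1))) = Add(Mul(-34, Rational(-1, 3205)), Mul(-967, Rational(-1, 5601))) = Add(Rational(34, 3205), Rational(967, 5601)) = Rational(3289669, 17951205)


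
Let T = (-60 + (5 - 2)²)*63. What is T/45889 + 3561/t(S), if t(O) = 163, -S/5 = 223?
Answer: 162887010/7479907 ≈ 21.777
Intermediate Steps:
S = -1115 (S = -5*223 = -1115)
T = -3213 (T = (-60 + 3²)*63 = (-60 + 9)*63 = -51*63 = -3213)
T/45889 + 3561/t(S) = -3213/45889 + 3561/163 = 162887010/7479907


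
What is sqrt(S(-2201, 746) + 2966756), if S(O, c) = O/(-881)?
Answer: 9*sqrt(28428175837)/881 ≈ 1722.4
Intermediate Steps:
S(O, c) = -O/881 (S(O, c) = O*(-1/881) = -O/881)
sqrt(S(-2201, 746) + 2966756) = sqrt(-1/881*(-2201) + 2966756) = sqrt(2201/881 + 2966756) = sqrt(2613714237/881) = 9*sqrt(28428175837)/881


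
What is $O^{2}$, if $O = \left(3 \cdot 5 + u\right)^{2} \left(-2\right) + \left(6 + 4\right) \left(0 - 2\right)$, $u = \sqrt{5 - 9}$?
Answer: $199044 + 110880 i \approx 1.9904 \cdot 10^{5} + 1.1088 \cdot 10^{5} i$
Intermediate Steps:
$u = 2 i$ ($u = \sqrt{5 - 9} = \sqrt{-4} = 2 i \approx 2.0 i$)
$O = -20 - 2 \left(15 + 2 i\right)^{2}$ ($O = \left(3 \cdot 5 + 2 i\right)^{2} \left(-2\right) + \left(6 + 4\right) \left(0 - 2\right) = \left(15 + 2 i\right)^{2} \left(-2\right) + 10 \left(-2\right) = - 2 \left(15 + 2 i\right)^{2} - 20 = -20 - 2 \left(15 + 2 i\right)^{2} \approx -462.0 - 120.0 i$)
$O^{2} = \left(-462 - 120 i\right)^{2}$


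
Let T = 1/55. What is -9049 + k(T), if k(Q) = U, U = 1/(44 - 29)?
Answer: -135734/15 ≈ -9048.9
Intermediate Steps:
T = 1/55 ≈ 0.018182
U = 1/15 ≈ 0.066667
k(Q) = 1/15
-9049 + k(T) = -9049 + 1/15 = -135734/15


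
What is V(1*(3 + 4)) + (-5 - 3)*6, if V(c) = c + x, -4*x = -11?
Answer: -153/4 ≈ -38.250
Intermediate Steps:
x = 11/4 (x = -1/4*(-11) = 11/4 ≈ 2.7500)
V(c) = 11/4 + c (V(c) = c + 11/4 = 11/4 + c)
V(1*(3 + 4)) + (-5 - 3)*6 = (11/4 + 1*(3 + 4)) + (-5 - 3)*6 = (11/4 + 1*7) - 8*6 = (11/4 + 7) - 48 = 39/4 - 48 = -153/4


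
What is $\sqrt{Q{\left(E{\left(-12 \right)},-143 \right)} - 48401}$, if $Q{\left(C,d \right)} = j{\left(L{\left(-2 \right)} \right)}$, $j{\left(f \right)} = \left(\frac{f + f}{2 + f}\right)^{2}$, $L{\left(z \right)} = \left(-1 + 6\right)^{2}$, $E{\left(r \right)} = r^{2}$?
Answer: $\frac{i \sqrt{35281829}}{27} \approx 219.99 i$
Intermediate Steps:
$L{\left(z \right)} = 25$ ($L{\left(z \right)} = 5^{2} = 25$)
$j{\left(f \right)} = \frac{4 f^{2}}{\left(2 + f\right)^{2}}$ ($j{\left(f \right)} = \left(\frac{2 f}{2 + f}\right)^{2} = \frac{4 f^{2}}{\left(2 + f\right)^{2}}$)
$Q{\left(C,d \right)} = \frac{2500}{729}$ ($Q{\left(C,d \right)} = \frac{4 \cdot 25^{2}}{\left(2 + 25\right)^{2}} = 4 \cdot 625 \cdot \frac{1}{729} = \frac{2500}{729}$)
$\sqrt{Q{\left(E{\left(-12 \right)},-143 \right)} - 48401} = \sqrt{\frac{2500}{729} - 48401} = \sqrt{- \frac{35281829}{729}} = \frac{i \sqrt{35281829}}{27}$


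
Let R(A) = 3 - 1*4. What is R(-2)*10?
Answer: -10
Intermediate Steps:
R(A) = -1 (R(A) = 3 - 4 = -1)
R(-2)*10 = -1*10 = -10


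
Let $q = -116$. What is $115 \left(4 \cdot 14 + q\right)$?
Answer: $-6900$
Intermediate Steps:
$115 \left(4 \cdot 14 + q\right) = 115 \left(4 \cdot 14 - 116\right) = 115 \left(56 - 116\right) = 115 \left(-60\right) = -6900$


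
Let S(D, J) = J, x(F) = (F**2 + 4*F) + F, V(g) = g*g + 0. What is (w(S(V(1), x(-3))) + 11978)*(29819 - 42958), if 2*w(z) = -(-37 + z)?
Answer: -315322861/2 ≈ -1.5766e+8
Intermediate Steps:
V(g) = g**2 (V(g) = g**2 + 0 = g**2)
x(F) = F**2 + 5*F
w(z) = 37/2 - z/2 (w(z) = (-(-37 + z))/2 = (37 - z)/2 = 37/2 - z/2)
(w(S(V(1), x(-3))) + 11978)*(29819 - 42958) = ((37/2 - (-3)*(5 - 3)/2) + 11978)*(29819 - 42958) = ((37/2 - (-3)*2/2) + 11978)*(-13139) = ((37/2 - 1/2*(-6)) + 11978)*(-13139) = ((37/2 + 3) + 11978)*(-13139) = (43/2 + 11978)*(-13139) = (23999/2)*(-13139) = -315322861/2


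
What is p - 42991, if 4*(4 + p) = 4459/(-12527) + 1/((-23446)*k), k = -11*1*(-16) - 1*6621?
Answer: -325549927709180403/7571793322760 ≈ -42995.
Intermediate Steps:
k = -6445 (k = -11*(-16) - 6621 = 176 - 6621 = -6445)
p = -30960970405243/7571793322760 (p = -4 + (4459/(-12527) + 1/(-23446*(-6445)))/4 = -4 + (4459*(-1/12527) - 1/23446*(-1/6445))/4 = -4 + (-4459/12527 + 1/151109470)/4 = -4 + (1/4)*(-673797114203/1892948330690) = -4 - 673797114203/7571793322760 = -30960970405243/7571793322760 ≈ -4.0890)
p - 42991 = -30960970405243/7571793322760 - 42991 = -325549927709180403/7571793322760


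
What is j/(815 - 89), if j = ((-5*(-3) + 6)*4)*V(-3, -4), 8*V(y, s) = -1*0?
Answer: 0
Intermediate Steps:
V(y, s) = 0 (V(y, s) = (-1*0)/8 = (⅛)*0 = 0)
j = 0 (j = ((-5*(-3) + 6)*4)*0 = ((15 + 6)*4)*0 = (21*4)*0 = 84*0 = 0)
j/(815 - 89) = 0/(815 - 89) = 0/726 = 0*(1/726) = 0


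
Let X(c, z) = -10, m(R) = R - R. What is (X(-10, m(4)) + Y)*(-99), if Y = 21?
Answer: -1089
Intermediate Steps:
m(R) = 0
(X(-10, m(4)) + Y)*(-99) = (-10 + 21)*(-99) = 11*(-99) = -1089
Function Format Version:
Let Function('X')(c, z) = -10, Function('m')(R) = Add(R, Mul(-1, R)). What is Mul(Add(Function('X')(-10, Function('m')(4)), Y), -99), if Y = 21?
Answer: -1089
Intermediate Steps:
Function('m')(R) = 0
Mul(Add(Function('X')(-10, Function('m')(4)), Y), -99) = Mul(Add(-10, 21), -99) = Mul(11, -99) = -1089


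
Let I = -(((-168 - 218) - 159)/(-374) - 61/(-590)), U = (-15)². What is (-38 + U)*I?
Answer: -86091/295 ≈ -291.83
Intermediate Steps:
U = 225
I = -86091/55165 (I = -((-386 - 159)*(-1/374) - 61*(-1/590)) = -(-545*(-1/374) + 61/590) = -(545/374 + 61/590) = -1*86091/55165 = -86091/55165 ≈ -1.5606)
(-38 + U)*I = (-38 + 225)*(-86091/55165) = 187*(-86091/55165) = -86091/295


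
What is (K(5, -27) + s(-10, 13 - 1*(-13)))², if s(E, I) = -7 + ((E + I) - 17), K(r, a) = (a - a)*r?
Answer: 64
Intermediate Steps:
K(r, a) = 0 (K(r, a) = 0*r = 0)
s(E, I) = -24 + E + I (s(E, I) = -7 + (-17 + E + I) = -24 + E + I)
(K(5, -27) + s(-10, 13 - 1*(-13)))² = (0 + (-24 - 10 + (13 - 1*(-13))))² = (0 + (-24 - 10 + (13 + 13)))² = (0 + (-24 - 10 + 26))² = (0 - 8)² = (-8)² = 64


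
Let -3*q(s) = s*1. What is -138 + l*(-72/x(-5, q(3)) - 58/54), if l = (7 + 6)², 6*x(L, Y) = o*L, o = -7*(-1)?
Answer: 1669271/945 ≈ 1766.4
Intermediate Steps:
q(s) = -s/3
o = 7
x(L, Y) = 7*L/6 (x(L, Y) = (7*L)/6 = 7*L/6)
l = 169 (l = 13² = 169)
-138 + l*(-72/x(-5, q(3)) - 58/54) = -138 + 169*(-72/((7/6)*(-5)) - 58/54) = -138 + 169*(-72/(-35/6) - 58*1/54) = -138 + 169*(-72*(-6/35) - 29/27) = -138 + 169*(432/35 - 29/27) = -138 + 169*(10649/945) = -138 + 1799681/945 = 1669271/945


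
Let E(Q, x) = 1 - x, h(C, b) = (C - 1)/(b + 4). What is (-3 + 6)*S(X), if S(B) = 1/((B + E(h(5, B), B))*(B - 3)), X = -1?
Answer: -¾ ≈ -0.75000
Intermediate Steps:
h(C, b) = (-1 + C)/(4 + b)
S(B) = 1/(-3 + B) (S(B) = 1/((B + (1 - B))*(B - 3)) = 1/(1*(-3 + B)) = 1/(-3 + B))
(-3 + 6)*S(X) = (-3 + 6)/(-3 - 1) = 3/(-4) = 3*(-¼) = -¾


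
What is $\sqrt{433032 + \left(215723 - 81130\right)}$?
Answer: $5 \sqrt{22705} \approx 753.41$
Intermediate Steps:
$\sqrt{433032 + \left(215723 - 81130\right)} = \sqrt{433032 + 134593} = \sqrt{567625} = 5 \sqrt{22705}$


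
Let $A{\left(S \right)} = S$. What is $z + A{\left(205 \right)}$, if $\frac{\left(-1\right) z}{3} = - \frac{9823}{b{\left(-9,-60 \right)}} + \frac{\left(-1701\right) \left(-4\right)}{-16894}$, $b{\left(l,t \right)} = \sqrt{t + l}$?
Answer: $\frac{1741841}{8447} - \frac{9823 i \sqrt{69}}{23} \approx 206.21 - 3547.7 i$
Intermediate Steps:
$b{\left(l,t \right)} = \sqrt{l + t}$
$z = \frac{10206}{8447} - \frac{9823 i \sqrt{69}}{23}$ ($z = - 3 \left(- \frac{9823}{\sqrt{-9 - 60}} + \frac{\left(-1701\right) \left(-4\right)}{-16894}\right) = - 3 \left(- \frac{9823}{\sqrt{-69}} + 6804 \left(- \frac{1}{16894}\right)\right) = - 3 \left(- \frac{9823}{i \sqrt{69}} - \frac{3402}{8447}\right) = - 3 \left(- 9823 \left(- \frac{i \sqrt{69}}{69}\right) - \frac{3402}{8447}\right) = - 3 \left(\frac{9823 i \sqrt{69}}{69} - \frac{3402}{8447}\right) = - 3 \left(- \frac{3402}{8447} + \frac{9823 i \sqrt{69}}{69}\right) = \frac{10206}{8447} - \frac{9823 i \sqrt{69}}{23} \approx 1.2082 - 3547.7 i$)
$z + A{\left(205 \right)} = \left(\frac{10206}{8447} - \frac{9823 i \sqrt{69}}{23}\right) + 205 = \frac{1741841}{8447} - \frac{9823 i \sqrt{69}}{23}$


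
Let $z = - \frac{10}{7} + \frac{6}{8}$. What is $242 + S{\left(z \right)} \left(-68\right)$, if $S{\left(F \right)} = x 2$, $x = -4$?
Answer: $786$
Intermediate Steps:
$z = - \frac{19}{28}$ ($z = \left(-10\right) \frac{1}{7} + 6 \cdot \frac{1}{8} = - \frac{10}{7} + \frac{3}{4} = - \frac{19}{28} \approx -0.67857$)
$S{\left(F \right)} = -8$ ($S{\left(F \right)} = \left(-4\right) 2 = -8$)
$242 + S{\left(z \right)} \left(-68\right) = 242 - -544 = 242 + 544 = 786$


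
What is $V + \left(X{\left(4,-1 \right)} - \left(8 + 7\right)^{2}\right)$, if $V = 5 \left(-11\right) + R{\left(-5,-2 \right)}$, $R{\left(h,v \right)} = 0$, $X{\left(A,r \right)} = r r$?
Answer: $-279$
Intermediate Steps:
$X{\left(A,r \right)} = r^{2}$
$V = -55$ ($V = 5 \left(-11\right) + 0 = -55 + 0 = -55$)
$V + \left(X{\left(4,-1 \right)} - \left(8 + 7\right)^{2}\right) = -55 + \left(\left(-1\right)^{2} - \left(8 + 7\right)^{2}\right) = -55 + \left(1 - 15^{2}\right) = -55 + \left(1 - 225\right) = -55 - 224 = -279$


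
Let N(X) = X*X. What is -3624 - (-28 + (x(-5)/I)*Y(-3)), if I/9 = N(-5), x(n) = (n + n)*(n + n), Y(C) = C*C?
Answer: -3600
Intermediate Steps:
Y(C) = C²
x(n) = 4*n² (x(n) = (2*n)*(2*n) = 4*n²)
N(X) = X²
I = 225 (I = 9*(-5)² = 9*25 = 225)
-3624 - (-28 + (x(-5)/I)*Y(-3)) = -3624 - (-28 + ((4*(-5)²)/225)*(-3)²) = -3624 - (-28 + ((4*25)*(1/225))*9) = -3624 - (-28 + (100*(1/225))*9) = -3624 - (-28 + (4/9)*9) = -3624 - (-28 + 4) = -3624 - 1*(-24) = -3624 + 24 = -3600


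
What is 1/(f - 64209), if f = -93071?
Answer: -1/157280 ≈ -6.3581e-6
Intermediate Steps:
1/(f - 64209) = 1/(-93071 - 64209) = 1/(-157280) = -1/157280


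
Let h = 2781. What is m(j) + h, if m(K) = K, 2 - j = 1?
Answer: 2782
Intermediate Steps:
j = 1 (j = 2 - 1*1 = 2 - 1 = 1)
m(j) + h = 1 + 2781 = 2782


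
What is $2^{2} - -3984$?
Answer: $3988$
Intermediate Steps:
$2^{2} - -3984 = 4 + 3984 = 3988$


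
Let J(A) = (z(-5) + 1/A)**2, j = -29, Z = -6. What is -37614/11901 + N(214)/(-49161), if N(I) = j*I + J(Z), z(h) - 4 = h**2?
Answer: -3060305617/1002968676 ≈ -3.0512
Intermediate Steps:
z(h) = 4 + h**2
J(A) = (29 + 1/A)**2 (J(A) = ((4 + (-5)**2) + 1/A)**2 = ((4 + 25) + 1/A)**2 = (29 + 1/A)**2)
N(I) = 29929/36 - 29*I (N(I) = -29*I + (1 + 29*(-6))**2/(-6)**2 = -29*I + (1 - 174)**2/36 = -29*I + (1/36)*(-173)**2 = -29*I + (1/36)*29929 = -29*I + 29929/36 = 29929/36 - 29*I)
-37614/11901 + N(214)/(-49161) = -37614/11901 + (29929/36 - 29*214)/(-49161) = -37614*1/11901 + (29929/36 - 6206)*(-1/49161) = -12538/3967 - 193487/36*(-1/49161) = -12538/3967 + 27641/252828 = -3060305617/1002968676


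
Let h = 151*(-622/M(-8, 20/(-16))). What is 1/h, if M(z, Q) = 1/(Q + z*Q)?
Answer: -2/1643635 ≈ -1.2168e-6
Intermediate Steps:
M(z, Q) = 1/(Q + Q*z)
h = -1643635/2 (h = 151*(-622/(1/(((20/(-16)))*(1 - 8)))) = 151*(-622/(1/((20*(-1/16))*(-7)))) = 151*(-622/(-1/7/(-5/4))) = 151*(-622/((-4/5*(-1/7)))) = 151*(-622/4/35) = 151*(-622*35/4) = 151*(-10885/2) = -1643635/2 ≈ -8.2182e+5)
1/h = 1/(-1643635/2) = -2/1643635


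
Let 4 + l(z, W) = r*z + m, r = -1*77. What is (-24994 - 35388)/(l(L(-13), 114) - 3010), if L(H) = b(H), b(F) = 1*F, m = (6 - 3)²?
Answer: 30191/1002 ≈ 30.131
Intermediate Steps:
m = 9 (m = 3² = 9)
r = -77
b(F) = F
L(H) = H
l(z, W) = 5 - 77*z (l(z, W) = -4 + (-77*z + 9) = -4 + (9 - 77*z) = 5 - 77*z)
(-24994 - 35388)/(l(L(-13), 114) - 3010) = (-24994 - 35388)/((5 - 77*(-13)) - 3010) = -60382/((5 + 1001) - 3010) = -60382/(1006 - 3010) = -60382/(-2004) = -60382*(-1/2004) = 30191/1002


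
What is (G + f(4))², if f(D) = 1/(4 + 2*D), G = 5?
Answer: 3721/144 ≈ 25.840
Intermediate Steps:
(G + f(4))² = (5 + 1/(2*(2 + 4)))² = (5 + (½)/6)² = (5 + (½)*(⅙))² = (5 + 1/12)² = (61/12)² = 3721/144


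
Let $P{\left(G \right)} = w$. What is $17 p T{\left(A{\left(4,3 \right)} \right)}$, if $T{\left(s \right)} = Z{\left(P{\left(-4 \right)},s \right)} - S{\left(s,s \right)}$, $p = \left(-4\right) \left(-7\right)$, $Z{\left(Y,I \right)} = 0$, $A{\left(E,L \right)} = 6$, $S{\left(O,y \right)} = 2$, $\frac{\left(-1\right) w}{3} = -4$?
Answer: $-952$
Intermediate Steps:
$w = 12$ ($w = \left(-3\right) \left(-4\right) = 12$)
$P{\left(G \right)} = 12$
$p = 28$
$T{\left(s \right)} = -2$ ($T{\left(s \right)} = 0 - 2 = -2$)
$17 p T{\left(A{\left(4,3 \right)} \right)} = 17 \cdot 28 \left(-2\right) = 476 \left(-2\right) = -952$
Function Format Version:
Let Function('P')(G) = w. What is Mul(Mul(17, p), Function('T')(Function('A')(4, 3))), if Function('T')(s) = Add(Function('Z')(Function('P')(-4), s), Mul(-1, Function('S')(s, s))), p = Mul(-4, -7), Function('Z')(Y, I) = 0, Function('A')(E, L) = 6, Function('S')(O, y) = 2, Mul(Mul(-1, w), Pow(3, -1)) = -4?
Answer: -952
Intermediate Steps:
w = 12 (w = Mul(-3, -4) = 12)
Function('P')(G) = 12
p = 28
Function('T')(s) = -2 (Function('T')(s) = Add(0, Mul(-1, 2)) = Add(0, -2) = -2)
Mul(Mul(17, p), Function('T')(Function('A')(4, 3))) = Mul(Mul(17, 28), -2) = Mul(476, -2) = -952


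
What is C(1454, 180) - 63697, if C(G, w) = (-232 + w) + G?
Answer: -62295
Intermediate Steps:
C(G, w) = -232 + G + w
C(1454, 180) - 63697 = (-232 + 1454 + 180) - 63697 = 1402 - 63697 = -62295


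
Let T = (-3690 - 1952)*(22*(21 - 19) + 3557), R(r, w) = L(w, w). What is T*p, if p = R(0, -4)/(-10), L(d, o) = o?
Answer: -40633684/5 ≈ -8.1267e+6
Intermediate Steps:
R(r, w) = w
T = -20316842 (T = -5642*(22*2 + 3557) = -5642*(44 + 3557) = -5642*3601 = -20316842)
p = ⅖ (p = -4/(-10) = -4*(-⅒) = ⅖ ≈ 0.40000)
T*p = -20316842*⅖ = -40633684/5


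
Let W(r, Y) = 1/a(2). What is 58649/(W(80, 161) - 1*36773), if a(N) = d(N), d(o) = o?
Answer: -117298/73545 ≈ -1.5949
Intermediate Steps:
a(N) = N
W(r, Y) = ½ (W(r, Y) = 1/2 = ½)
58649/(W(80, 161) - 1*36773) = 58649/(½ - 1*36773) = 58649/(½ - 36773) = 58649/(-73545/2) = 58649*(-2/73545) = -117298/73545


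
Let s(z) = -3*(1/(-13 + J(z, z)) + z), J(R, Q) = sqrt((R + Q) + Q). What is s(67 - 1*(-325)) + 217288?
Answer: 217624745/1007 - 42*sqrt(6)/1007 ≈ 2.1611e+5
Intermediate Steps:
J(R, Q) = sqrt(R + 2*Q) (J(R, Q) = sqrt((Q + R) + Q) = sqrt(R + 2*Q))
s(z) = -3*z - 3/(-13 + sqrt(3)*sqrt(z)) (s(z) = -3*(1/(-13 + sqrt(z + 2*z)) + z) = -3*(1/(-13 + sqrt(3*z)) + z) = -3*(1/(-13 + sqrt(3)*sqrt(z)) + z) = -3*(z + 1/(-13 + sqrt(3)*sqrt(z))) = -3*z - 3/(-13 + sqrt(3)*sqrt(z)))
s(67 - 1*(-325)) + 217288 = 3*(-1 + 13*(67 - 1*(-325)) - sqrt(3)*(67 - 1*(-325))**(3/2))/(-13 + sqrt(3)*sqrt(67 - 1*(-325))) + 217288 = 3*(-1 + 13*(67 + 325) - sqrt(3)*(67 + 325)**(3/2))/(-13 + sqrt(3)*sqrt(67 + 325)) + 217288 = 3*(-1 + 13*392 - sqrt(3)*392**(3/2))/(-13 + sqrt(3)*sqrt(392)) + 217288 = 3*(-1 + 5096 - sqrt(3)*5488*sqrt(2))/(-13 + sqrt(3)*(14*sqrt(2))) + 217288 = 3*(-1 + 5096 - 5488*sqrt(6))/(-13 + 14*sqrt(6)) + 217288 = 3*(5095 - 5488*sqrt(6))/(-13 + 14*sqrt(6)) + 217288 = 217288 + 3*(5095 - 5488*sqrt(6))/(-13 + 14*sqrt(6))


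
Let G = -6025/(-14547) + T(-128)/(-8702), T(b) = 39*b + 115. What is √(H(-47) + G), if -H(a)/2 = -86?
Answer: √2771835306502294578/126587994 ≈ 13.152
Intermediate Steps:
H(a) = 172 (H(a) = -2*(-86) = 172)
T(b) = 115 + 39*b
G = 123375269/126587994 (G = -6025/(-14547) + (115 + 39*(-128))/(-8702) = -6025*(-1/14547) + (115 - 4992)*(-1/8702) = 6025/14547 - 4877*(-1/8702) = 6025/14547 + 4877/8702 = 123375269/126587994 ≈ 0.97462)
√(H(-47) + G) = √(172 + 123375269/126587994) = √(21896510237/126587994) = √2771835306502294578/126587994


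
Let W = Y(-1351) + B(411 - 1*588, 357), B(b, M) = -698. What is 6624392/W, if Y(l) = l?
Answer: -6624392/2049 ≈ -3233.0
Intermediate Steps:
W = -2049 (W = -1351 - 698 = -2049)
6624392/W = 6624392/(-2049) = 6624392*(-1/2049) = -6624392/2049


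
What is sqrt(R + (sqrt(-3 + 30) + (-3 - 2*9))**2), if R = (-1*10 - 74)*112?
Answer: sqrt(-8940 - 126*sqrt(3)) ≈ 95.699*I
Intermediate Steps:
R = -9408 (R = (-10 - 74)*112 = -84*112 = -9408)
sqrt(R + (sqrt(-3 + 30) + (-3 - 2*9))**2) = sqrt(-9408 + (sqrt(-3 + 30) + (-3 - 2*9))**2) = sqrt(-9408 + (sqrt(27) + (-3 - 18))**2) = sqrt(-9408 + (3*sqrt(3) - 21)**2) = sqrt(-9408 + (-21 + 3*sqrt(3))**2)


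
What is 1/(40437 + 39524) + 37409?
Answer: 2991261050/79961 ≈ 37409.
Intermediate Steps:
1/(40437 + 39524) + 37409 = 1/79961 + 37409 = 2991261050/79961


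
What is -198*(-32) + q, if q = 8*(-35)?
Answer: 6056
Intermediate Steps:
q = -280
-198*(-32) + q = -198*(-32) - 280 = 6336 - 280 = 6056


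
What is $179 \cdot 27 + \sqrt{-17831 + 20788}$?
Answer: $4833 + \sqrt{2957} \approx 4887.4$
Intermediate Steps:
$179 \cdot 27 + \sqrt{-17831 + 20788} = 4833 + \sqrt{2957}$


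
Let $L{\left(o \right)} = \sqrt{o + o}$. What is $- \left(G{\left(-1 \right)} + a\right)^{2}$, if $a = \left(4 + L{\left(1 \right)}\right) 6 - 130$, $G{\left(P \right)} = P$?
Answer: $-11521 + 1284 \sqrt{2} \approx -9705.2$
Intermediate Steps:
$L{\left(o \right)} = \sqrt{2} \sqrt{o}$ ($L{\left(o \right)} = \sqrt{2 o} = \sqrt{2} \sqrt{o}$)
$a = -106 + 6 \sqrt{2}$ ($a = \left(4 + \sqrt{2} \sqrt{1}\right) 6 - 130 = \left(4 + \sqrt{2} \cdot 1\right) 6 - 130 = \left(4 + \sqrt{2}\right) 6 - 130 = \left(24 + 6 \sqrt{2}\right) - 130 = -106 + 6 \sqrt{2} \approx -97.515$)
$- \left(G{\left(-1 \right)} + a\right)^{2} = - \left(-1 - \left(106 - 6 \sqrt{2}\right)\right)^{2} = - \left(-107 + 6 \sqrt{2}\right)^{2}$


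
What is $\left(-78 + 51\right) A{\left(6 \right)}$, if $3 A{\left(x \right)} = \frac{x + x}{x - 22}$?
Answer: $\frac{27}{4} \approx 6.75$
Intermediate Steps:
$A{\left(x \right)} = \frac{2 x}{3 \left(-22 + x\right)}$ ($A{\left(x \right)} = \frac{\left(x + x\right) \frac{1}{x - 22}}{3} = \frac{2 x \frac{1}{-22 + x}}{3} = \frac{2 x}{3 \left(-22 + x\right)}$)
$\left(-78 + 51\right) A{\left(6 \right)} = \left(-78 + 51\right) \frac{2}{3} \cdot 6 \frac{1}{-22 + 6} = - 27 \cdot \frac{2}{3} \cdot 6 \frac{1}{-16} = - 27 \cdot \frac{2}{3} \cdot 6 \left(- \frac{1}{16}\right) = \left(-27\right) \left(- \frac{1}{4}\right) = \frac{27}{4}$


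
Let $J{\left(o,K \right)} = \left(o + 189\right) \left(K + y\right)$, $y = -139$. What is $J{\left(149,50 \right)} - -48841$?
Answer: $18759$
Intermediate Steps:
$J{\left(o,K \right)} = \left(-139 + K\right) \left(189 + o\right)$ ($J{\left(o,K \right)} = \left(o + 189\right) \left(K - 139\right) = \left(189 + o\right) \left(-139 + K\right) = \left(-139 + K\right) \left(189 + o\right)$)
$J{\left(149,50 \right)} - -48841 = \left(-26271 - 20711 + 189 \cdot 50 + 50 \cdot 149\right) - -48841 = \left(-26271 - 20711 + 9450 + 7450\right) + 48841 = -30082 + 48841 = 18759$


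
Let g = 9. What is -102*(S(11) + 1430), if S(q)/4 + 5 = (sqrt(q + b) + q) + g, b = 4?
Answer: -151980 - 408*sqrt(15) ≈ -1.5356e+5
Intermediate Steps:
S(q) = 16 + 4*q + 4*sqrt(4 + q) (S(q) = -20 + 4*((sqrt(q + 4) + q) + 9) = -20 + 4*((sqrt(4 + q) + q) + 9) = -20 + 4*((q + sqrt(4 + q)) + 9) = -20 + 4*(9 + q + sqrt(4 + q)) = -20 + (36 + 4*q + 4*sqrt(4 + q)) = 16 + 4*q + 4*sqrt(4 + q))
-102*(S(11) + 1430) = -102*((16 + 4*11 + 4*sqrt(4 + 11)) + 1430) = -102*((16 + 44 + 4*sqrt(15)) + 1430) = -102*((60 + 4*sqrt(15)) + 1430) = -102*(1490 + 4*sqrt(15)) = -151980 - 408*sqrt(15)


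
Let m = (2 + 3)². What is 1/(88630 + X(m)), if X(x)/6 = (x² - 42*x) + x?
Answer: 1/86230 ≈ 1.1597e-5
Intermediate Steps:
m = 25 (m = 5² = 25)
X(x) = -246*x + 6*x² (X(x) = 6*((x² - 42*x) + x) = 6*(x² - 41*x) = -246*x + 6*x²)
1/(88630 + X(m)) = 1/(88630 + 6*25*(-41 + 25)) = 1/(88630 + 6*25*(-16)) = 1/(88630 - 2400) = 1/86230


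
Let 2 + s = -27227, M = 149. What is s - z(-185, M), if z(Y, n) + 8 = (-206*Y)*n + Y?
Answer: -5705426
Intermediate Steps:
s = -27229 (s = -2 - 27227 = -27229)
z(Y, n) = -8 + Y - 206*Y*n (z(Y, n) = -8 + ((-206*Y)*n + Y) = -8 + (-206*Y*n + Y) = -8 + (Y - 206*Y*n) = -8 + Y - 206*Y*n)
s - z(-185, M) = -27229 - (-8 - 185 - 206*(-185)*149) = -27229 - (-8 - 185 + 5678390) = -27229 - 1*5678197 = -27229 - 5678197 = -5705426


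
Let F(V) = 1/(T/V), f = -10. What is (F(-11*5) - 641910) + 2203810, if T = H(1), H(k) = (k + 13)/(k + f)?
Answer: 21867095/14 ≈ 1.5619e+6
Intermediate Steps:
H(k) = (13 + k)/(-10 + k) (H(k) = (k + 13)/(k - 10) = (13 + k)/(-10 + k))
T = -14/9 (T = (13 + 1)/(-10 + 1) = 14/(-9) = -1/9*14 = -14/9 ≈ -1.5556)
F(V) = -9*V/14 (F(V) = 1/(-14/(9*V)) = -9*V/14)
(F(-11*5) - 641910) + 2203810 = (-(-99)*5/14 - 641910) + 2203810 = (-9/14*(-55) - 641910) + 2203810 = (495/14 - 641910) + 2203810 = -8986245/14 + 2203810 = 21867095/14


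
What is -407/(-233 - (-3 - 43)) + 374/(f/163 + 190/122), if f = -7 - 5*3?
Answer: 63740885/240431 ≈ 265.11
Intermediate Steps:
f = -22 (f = -7 - 15 = -22)
-407/(-233 - (-3 - 43)) + 374/(f/163 + 190/122) = -407/(-233 - (-3 - 43)) + 374/(-22/163 + 190/122) = -407/(-233 - 1*(-46)) + 374/(-22*1/163 + 190*(1/122)) = -407/(-233 + 46) + 374/(-22/163 + 95/61) = -407/(-187) + 374/(14143/9943) = -407*(-1/187) + 374*(9943/14143) = 37/17 + 3718682/14143 = 63740885/240431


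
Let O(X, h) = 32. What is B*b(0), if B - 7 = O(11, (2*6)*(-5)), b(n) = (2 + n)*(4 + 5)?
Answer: 702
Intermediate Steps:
b(n) = 18 + 9*n (b(n) = (2 + n)*9 = 18 + 9*n)
B = 39 (B = 7 + 32 = 39)
B*b(0) = 39*(18 + 9*0) = 39*(18 + 0) = 39*18 = 702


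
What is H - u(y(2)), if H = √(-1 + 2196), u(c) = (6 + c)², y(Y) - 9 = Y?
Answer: -289 + √2195 ≈ -242.15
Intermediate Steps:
y(Y) = 9 + Y
H = √2195 ≈ 46.851
H - u(y(2)) = √2195 - (6 + (9 + 2))² = √2195 - (6 + 11)² = √2195 - 1*17² = √2195 - 1*289 = √2195 - 289 = -289 + √2195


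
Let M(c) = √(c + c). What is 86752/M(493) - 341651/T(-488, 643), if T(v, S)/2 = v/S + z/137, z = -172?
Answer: 30096378241/354904 + 43376*√986/493 ≈ 87564.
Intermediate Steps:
M(c) = √2*√c (M(c) = √(2*c) = √2*√c)
T(v, S) = -344/137 + 2*v/S (T(v, S) = 2*(v/S - 172/137) = 2*(-172/137 + v/S) = -344/137 + 2*v/S)
86752/M(493) - 341651/T(-488, 643) = 86752/((√2*√493)) - 341651/(-344/137 + 2*(-488)/643) = 86752/(√986) - 341651/(-344/137 + 2*(-488)*(1/643)) = 86752*(√986/986) - 341651/(-344/137 - 976/643) = 43376*√986/493 - 341651/(-354904/88091) = 43376*√986/493 - 341651*(-88091/354904) = 43376*√986/493 + 30096378241/354904 = 30096378241/354904 + 43376*√986/493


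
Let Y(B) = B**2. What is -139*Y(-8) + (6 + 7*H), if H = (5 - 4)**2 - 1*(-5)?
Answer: -8848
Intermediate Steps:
H = 6 (H = 1**2 + 5 = 1 + 5 = 6)
-139*Y(-8) + (6 + 7*H) = -139*(-8)**2 + (6 + 7*6) = -139*64 + (6 + 42) = -8896 + 48 = -8848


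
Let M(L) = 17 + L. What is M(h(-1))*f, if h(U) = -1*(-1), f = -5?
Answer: -90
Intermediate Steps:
h(U) = 1
M(h(-1))*f = (17 + 1)*(-5) = 18*(-5) = -90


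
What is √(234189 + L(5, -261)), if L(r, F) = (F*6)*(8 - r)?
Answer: 3*√25499 ≈ 479.05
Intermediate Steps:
L(r, F) = 6*F*(8 - r) (L(r, F) = (6*F)*(8 - r) = 6*F*(8 - r))
√(234189 + L(5, -261)) = √(234189 + 6*(-261)*(8 - 1*5)) = √(234189 + 6*(-261)*(8 - 5)) = √(234189 + 6*(-261)*3) = √(234189 - 4698) = √229491 = 3*√25499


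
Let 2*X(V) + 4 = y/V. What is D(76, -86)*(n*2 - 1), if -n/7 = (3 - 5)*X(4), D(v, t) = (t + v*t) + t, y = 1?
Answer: 358878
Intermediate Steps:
X(V) = -2 + 1/(2*V) (X(V) = -2 + (1/V)/2 = -2 + 1/(2*V))
D(v, t) = 2*t + t*v (D(v, t) = (t + t*v) + t = 2*t + t*v)
n = -105/4 (n = -7*(3 - 5)*(-2 + (½)/4) = -(-14)*(-2 + (½)*(¼)) = -(-14)*(-2 + ⅛) = -(-14)*(-15)/8 = -7*15/4 = -105/4 ≈ -26.250)
D(76, -86)*(n*2 - 1) = (-86*(2 + 76))*(-105/4*2 - 1) = (-86*78)*(-105/2 - 1) = -6708*(-107/2) = 358878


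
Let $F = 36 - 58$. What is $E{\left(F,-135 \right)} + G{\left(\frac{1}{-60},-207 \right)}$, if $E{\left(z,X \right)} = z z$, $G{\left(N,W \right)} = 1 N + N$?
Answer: $\frac{14519}{30} \approx 483.97$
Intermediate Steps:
$F = -22$ ($F = 36 - 58 = -22$)
$G{\left(N,W \right)} = 2 N$ ($G{\left(N,W \right)} = N + N = 2 N$)
$E{\left(z,X \right)} = z^{2}$
$E{\left(F,-135 \right)} + G{\left(\frac{1}{-60},-207 \right)} = \left(-22\right)^{2} + \frac{2}{-60} = 484 + 2 \left(- \frac{1}{60}\right) = 484 - \frac{1}{30} = \frac{14519}{30}$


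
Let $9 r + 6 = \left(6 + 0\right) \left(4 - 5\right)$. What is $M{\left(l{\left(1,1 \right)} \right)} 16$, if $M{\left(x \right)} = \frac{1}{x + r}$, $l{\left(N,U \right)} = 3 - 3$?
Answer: $-12$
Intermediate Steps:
$r = - \frac{4}{3}$ ($r = - \frac{2}{3} + \frac{\left(6 + 0\right) \left(4 - 5\right)}{9} = - \frac{2}{3} + \frac{6 \left(-1\right)}{9} = - \frac{2}{3} + \frac{1}{9} \left(-6\right) = - \frac{2}{3} - \frac{2}{3} = - \frac{4}{3} \approx -1.3333$)
$l{\left(N,U \right)} = 0$ ($l{\left(N,U \right)} = 3 - 3 = 0$)
$M{\left(x \right)} = \frac{1}{- \frac{4}{3} + x}$ ($M{\left(x \right)} = \frac{1}{x - \frac{4}{3}} = \frac{1}{- \frac{4}{3} + x}$)
$M{\left(l{\left(1,1 \right)} \right)} 16 = \frac{3}{-4 + 3 \cdot 0} \cdot 16 = \frac{3}{-4 + 0} \cdot 16 = \frac{3}{-4} \cdot 16 = 3 \left(- \frac{1}{4}\right) 16 = \left(- \frac{3}{4}\right) 16 = -12$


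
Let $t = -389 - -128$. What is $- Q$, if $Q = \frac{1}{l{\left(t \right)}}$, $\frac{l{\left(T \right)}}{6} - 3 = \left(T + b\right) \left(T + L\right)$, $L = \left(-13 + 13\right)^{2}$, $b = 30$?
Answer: $- \frac{1}{361764} \approx -2.7642 \cdot 10^{-6}$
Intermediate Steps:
$L = 0$ ($L = 0^{2} = 0$)
$t = -261$ ($t = -389 + 128 = -261$)
$l{\left(T \right)} = 18 + 6 T \left(30 + T\right)$ ($l{\left(T \right)} = 18 + 6 \left(T + 30\right) \left(T + 0\right) = 18 + 6 \left(30 + T\right) T = 18 + 6 T \left(30 + T\right)$)
$Q = \frac{1}{361764}$ ($Q = \frac{1}{18 + 6 \left(-261\right)^{2} + 180 \left(-261\right)} = \frac{1}{18 + 6 \cdot 68121 - 46980} = \frac{1}{18 + 408726 - 46980} = \frac{1}{361764} \approx 2.7642 \cdot 10^{-6}$)
$- Q = \left(-1\right) \frac{1}{361764} = - \frac{1}{361764}$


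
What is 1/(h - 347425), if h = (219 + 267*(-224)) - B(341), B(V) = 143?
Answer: -1/407157 ≈ -2.4561e-6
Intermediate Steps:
h = -59732 (h = (219 + 267*(-224)) - 1*143 = (219 - 59808) - 143 = -59589 - 143 = -59732)
1/(h - 347425) = 1/(-59732 - 347425) = 1/(-407157) = -1/407157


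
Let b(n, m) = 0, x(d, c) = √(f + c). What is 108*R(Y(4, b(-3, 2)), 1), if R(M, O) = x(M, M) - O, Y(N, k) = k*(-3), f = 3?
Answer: -108 + 108*√3 ≈ 79.062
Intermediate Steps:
x(d, c) = √(3 + c)
Y(N, k) = -3*k
R(M, O) = √(3 + M) - O
108*R(Y(4, b(-3, 2)), 1) = 108*(√(3 - 3*0) - 1*1) = 108*(√(3 + 0) - 1) = 108*(√3 - 1) = 108*(-1 + √3) = -108 + 108*√3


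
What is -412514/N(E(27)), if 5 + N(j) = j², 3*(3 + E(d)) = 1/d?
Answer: -2706504354/25759 ≈ -1.0507e+5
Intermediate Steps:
E(d) = -3 + 1/(3*d)
N(j) = -5 + j²
-412514/N(E(27)) = -412514/(-5 + (-3 + (⅓)/27)²) = -412514/(-5 + (-3 + (⅓)*(1/27))²) = -412514/(-5 + (-3 + 1/81)²) = -412514/(-5 + (-242/81)²) = -412514/(-5 + 58564/6561) = -412514/25759/6561 = -412514*6561/25759 = -2706504354/25759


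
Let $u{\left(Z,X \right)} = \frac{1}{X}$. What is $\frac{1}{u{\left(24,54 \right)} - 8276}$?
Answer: $- \frac{54}{446903} \approx -0.00012083$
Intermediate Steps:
$\frac{1}{u{\left(24,54 \right)} - 8276} = \frac{1}{\frac{1}{54} - 8276} = \frac{1}{- \frac{446903}{54}} = - \frac{54}{446903}$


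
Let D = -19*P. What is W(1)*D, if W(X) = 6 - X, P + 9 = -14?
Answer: 2185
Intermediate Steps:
P = -23 (P = -9 - 14 = -23)
D = 437 (D = -19*(-23) = 437)
W(1)*D = (6 - 1*1)*437 = (6 - 1)*437 = 5*437 = 2185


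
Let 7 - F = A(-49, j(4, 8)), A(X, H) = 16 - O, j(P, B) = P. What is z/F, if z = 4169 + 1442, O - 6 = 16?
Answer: 5611/13 ≈ 431.62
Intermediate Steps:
O = 22 (O = 6 + 16 = 22)
A(X, H) = -6 (A(X, H) = 16 - 1*22 = 16 - 22 = -6)
F = 13 (F = 7 - 1*(-6) = 7 + 6 = 13)
z = 5611
z/F = 5611/13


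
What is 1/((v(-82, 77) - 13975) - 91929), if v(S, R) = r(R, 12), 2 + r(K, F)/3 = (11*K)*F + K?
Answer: -1/75187 ≈ -1.3300e-5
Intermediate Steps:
r(K, F) = -6 + 3*K + 33*F*K (r(K, F) = -6 + 3*((11*K)*F + K) = -6 + 3*(11*F*K + K) = -6 + 3*(K + 11*F*K) = -6 + (3*K + 33*F*K) = -6 + 3*K + 33*F*K)
v(S, R) = -6 + 399*R (v(S, R) = -6 + 3*R + 33*12*R = -6 + 3*R + 396*R = -6 + 399*R)
1/((v(-82, 77) - 13975) - 91929) = 1/(((-6 + 399*77) - 13975) - 91929) = 1/(((-6 + 30723) - 13975) - 91929) = 1/((30717 - 13975) - 91929) = 1/(16742 - 91929) = 1/(-75187) = -1/75187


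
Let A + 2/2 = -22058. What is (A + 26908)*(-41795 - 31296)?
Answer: -354418259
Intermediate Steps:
A = -22059 (A = -1 - 22058 = -22059)
(A + 26908)*(-41795 - 31296) = (-22059 + 26908)*(-41795 - 31296) = 4849*(-73091) = -354418259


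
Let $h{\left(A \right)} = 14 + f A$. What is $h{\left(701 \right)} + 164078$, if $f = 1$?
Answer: $164793$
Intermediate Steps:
$h{\left(A \right)} = 14 + A$ ($h{\left(A \right)} = 14 + 1 A = 14 + A$)
$h{\left(701 \right)} + 164078 = \left(14 + 701\right) + 164078 = 715 + 164078 = 164793$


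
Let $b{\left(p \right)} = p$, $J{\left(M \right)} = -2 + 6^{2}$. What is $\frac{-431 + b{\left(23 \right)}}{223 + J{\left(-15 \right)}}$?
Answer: $- \frac{408}{257} \approx -1.5875$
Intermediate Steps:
$J{\left(M \right)} = 34$ ($J{\left(M \right)} = -2 + 36 = 34$)
$\frac{-431 + b{\left(23 \right)}}{223 + J{\left(-15 \right)}} = \frac{-431 + 23}{223 + 34} = - \frac{408}{257}$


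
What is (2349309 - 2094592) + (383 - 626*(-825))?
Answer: 771550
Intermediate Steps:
(2349309 - 2094592) + (383 - 626*(-825)) = 254717 + (383 + 516450) = 254717 + 516833 = 771550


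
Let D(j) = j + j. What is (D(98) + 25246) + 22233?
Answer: 47675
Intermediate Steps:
D(j) = 2*j
(D(98) + 25246) + 22233 = (2*98 + 25246) + 22233 = (196 + 25246) + 22233 = 25442 + 22233 = 47675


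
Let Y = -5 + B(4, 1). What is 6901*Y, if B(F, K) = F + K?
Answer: 0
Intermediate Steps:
Y = 0 (Y = -5 + (4 + 1) = -5 + 5 = 0)
6901*Y = 6901*0 = 0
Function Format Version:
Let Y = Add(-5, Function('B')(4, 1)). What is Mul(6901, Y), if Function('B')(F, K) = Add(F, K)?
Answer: 0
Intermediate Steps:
Y = 0 (Y = Add(-5, Add(4, 1)) = Add(-5, 5) = 0)
Mul(6901, Y) = Mul(6901, 0) = 0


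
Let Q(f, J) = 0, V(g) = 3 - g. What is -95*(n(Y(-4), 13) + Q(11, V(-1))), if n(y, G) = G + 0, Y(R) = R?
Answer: -1235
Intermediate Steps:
n(y, G) = G
-95*(n(Y(-4), 13) + Q(11, V(-1))) = -95*(13 + 0) = -95*13 = -1235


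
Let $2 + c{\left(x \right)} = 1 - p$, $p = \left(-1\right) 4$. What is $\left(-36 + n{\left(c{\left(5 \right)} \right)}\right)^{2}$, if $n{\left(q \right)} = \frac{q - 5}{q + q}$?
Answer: $\frac{11881}{9} \approx 1320.1$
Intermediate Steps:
$p = -4$
$c{\left(x \right)} = 3$ ($c{\left(x \right)} = -2 + \left(1 - -4\right) = -2 + \left(1 + 4\right) = -2 + 5 = 3$)
$n{\left(q \right)} = \frac{-5 + q}{2 q}$
$\left(-36 + n{\left(c{\left(5 \right)} \right)}\right)^{2} = \left(-36 + \frac{-5 + 3}{2 \cdot 3}\right)^{2} = \left(-36 + \frac{1}{2} \cdot \frac{1}{3} \left(-2\right)\right)^{2} = \left(-36 - \frac{1}{3}\right)^{2} = \left(- \frac{109}{3}\right)^{2} = \frac{11881}{9}$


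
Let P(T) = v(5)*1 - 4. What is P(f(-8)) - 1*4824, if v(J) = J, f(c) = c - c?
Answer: -4823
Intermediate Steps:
f(c) = 0
P(T) = 1 (P(T) = 5*1 - 4 = 5 - 4 = 1)
P(f(-8)) - 1*4824 = 1 - 1*4824 = 1 - 4824 = -4823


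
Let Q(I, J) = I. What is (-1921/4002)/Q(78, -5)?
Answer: -1921/312156 ≈ -0.0061540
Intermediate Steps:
(-1921/4002)/Q(78, -5) = -1921/4002/78 = -1921*1/4002*(1/78) = -1921/4002*1/78 = -1921/312156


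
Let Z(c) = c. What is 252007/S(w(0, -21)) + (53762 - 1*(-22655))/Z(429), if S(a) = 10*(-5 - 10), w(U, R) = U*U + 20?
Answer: -976247/650 ≈ -1501.9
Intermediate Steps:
w(U, R) = 20 + U² (w(U, R) = U² + 20 = 20 + U²)
S(a) = -150 (S(a) = 10*(-15) = -150)
252007/S(w(0, -21)) + (53762 - 1*(-22655))/Z(429) = 252007/(-150) + (53762 - 1*(-22655))/429 = 252007*(-1/150) + (53762 + 22655)*(1/429) = -252007/150 + 76417*(1/429) = -252007/150 + 6947/39 = -976247/650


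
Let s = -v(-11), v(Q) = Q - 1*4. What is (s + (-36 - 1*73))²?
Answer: 8836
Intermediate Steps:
v(Q) = -4 + Q (v(Q) = Q - 4 = -4 + Q)
s = 15 (s = -(-4 - 11) = -1*(-15) = 15)
(s + (-36 - 1*73))² = (15 + (-36 - 1*73))² = (15 + (-36 - 73))² = (15 - 109)² = (-94)² = 8836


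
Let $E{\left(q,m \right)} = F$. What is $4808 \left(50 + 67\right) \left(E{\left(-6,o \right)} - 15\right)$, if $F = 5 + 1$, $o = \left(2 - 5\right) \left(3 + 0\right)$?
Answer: $-5062824$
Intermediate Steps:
$o = -9$ ($o = \left(-3\right) 3 = -9$)
$F = 6$
$E{\left(q,m \right)} = 6$
$4808 \left(50 + 67\right) \left(E{\left(-6,o \right)} - 15\right) = 4808 \left(50 + 67\right) \left(6 - 15\right) = 4808 \cdot 117 \left(-9\right) = 4808 \left(-1053\right) = -5062824$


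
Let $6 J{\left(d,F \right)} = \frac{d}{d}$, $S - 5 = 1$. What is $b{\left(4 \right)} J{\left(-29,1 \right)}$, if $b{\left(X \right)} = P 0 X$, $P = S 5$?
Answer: $0$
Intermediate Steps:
$S = 6$ ($S = 5 + 1 = 6$)
$P = 30$ ($P = 6 \cdot 5 = 30$)
$J{\left(d,F \right)} = \frac{1}{6}$ ($J{\left(d,F \right)} = \frac{d \frac{1}{d}}{6} = \frac{1}{6} \cdot 1 = \frac{1}{6}$)
$b{\left(X \right)} = 0$ ($b{\left(X \right)} = 30 \cdot 0 X = 0 X = 0$)
$b{\left(4 \right)} J{\left(-29,1 \right)} = 0 \cdot \frac{1}{6} = 0$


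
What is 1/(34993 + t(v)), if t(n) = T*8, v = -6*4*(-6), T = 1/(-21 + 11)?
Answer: 5/174961 ≈ 2.8578e-5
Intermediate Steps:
T = -1/10 (T = 1/(-10) = -1/10 ≈ -0.10000)
v = 144 (v = -24*(-6) = 144)
t(n) = -4/5 (t(n) = -1/10*8 = -4/5)
1/(34993 + t(v)) = 1/(34993 - 4/5) = 1/(174961/5) = 5/174961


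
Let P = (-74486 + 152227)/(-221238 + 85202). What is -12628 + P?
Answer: -1717940349/136036 ≈ -12629.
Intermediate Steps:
P = -77741/136036 (P = 77741/(-136036) = 77741*(-1/136036) = -77741/136036 ≈ -0.57147)
-12628 + P = -12628 - 77741/136036 = -1717940349/136036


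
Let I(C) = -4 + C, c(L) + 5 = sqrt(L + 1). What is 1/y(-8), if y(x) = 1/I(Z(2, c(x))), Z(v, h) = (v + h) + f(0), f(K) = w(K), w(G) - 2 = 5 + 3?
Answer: 3 + I*sqrt(7) ≈ 3.0 + 2.6458*I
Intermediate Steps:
w(G) = 10 (w(G) = 2 + (5 + 3) = 2 + 8 = 10)
f(K) = 10
c(L) = -5 + sqrt(1 + L) (c(L) = -5 + sqrt(L + 1) = -5 + sqrt(1 + L))
Z(v, h) = 10 + h + v (Z(v, h) = (v + h) + 10 = (h + v) + 10 = 10 + h + v)
y(x) = 1/(3 + sqrt(1 + x)) (y(x) = 1/(-4 + (10 + (-5 + sqrt(1 + x)) + 2)) = 1/(-4 + (7 + sqrt(1 + x))) = 1/(3 + sqrt(1 + x)))
1/y(-8) = 1/(1/(3 + sqrt(1 - 8))) = 1/(1/(3 + sqrt(-7))) = 1/(1/(3 + I*sqrt(7))) = 3 + I*sqrt(7)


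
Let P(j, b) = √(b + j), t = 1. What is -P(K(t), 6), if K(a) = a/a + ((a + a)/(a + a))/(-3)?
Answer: -2*√15/3 ≈ -2.5820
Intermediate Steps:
K(a) = ⅔ (K(a) = 1 + ((2*a)/((2*a)))*(-⅓) = 1 + ((2*a)*(1/(2*a)))*(-⅓) = 1 + 1*(-⅓) = 1 - ⅓ = ⅔)
-P(K(t), 6) = -√(6 + ⅔) = -√(20/3) = -2*√15/3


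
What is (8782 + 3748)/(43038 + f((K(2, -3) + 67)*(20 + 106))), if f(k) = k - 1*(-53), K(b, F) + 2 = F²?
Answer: 2506/10483 ≈ 0.23905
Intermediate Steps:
K(b, F) = -2 + F²
f(k) = 53 + k (f(k) = k + 53 = 53 + k)
(8782 + 3748)/(43038 + f((K(2, -3) + 67)*(20 + 106))) = (8782 + 3748)/(43038 + (53 + ((-2 + (-3)²) + 67)*(20 + 106))) = 12530/(43038 + (53 + ((-2 + 9) + 67)*126)) = 12530/(43038 + (53 + (7 + 67)*126)) = 12530/(43038 + (53 + 74*126)) = 12530/(43038 + (53 + 9324)) = 12530/(43038 + 9377) = 12530/52415 = 12530*(1/52415) = 2506/10483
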